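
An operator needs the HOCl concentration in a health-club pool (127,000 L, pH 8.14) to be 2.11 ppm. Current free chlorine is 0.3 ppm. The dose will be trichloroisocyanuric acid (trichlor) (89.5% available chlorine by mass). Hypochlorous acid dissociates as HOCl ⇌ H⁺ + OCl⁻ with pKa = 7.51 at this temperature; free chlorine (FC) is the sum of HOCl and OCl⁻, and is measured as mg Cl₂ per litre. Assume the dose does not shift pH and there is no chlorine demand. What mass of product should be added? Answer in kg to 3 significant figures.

[OCl⁻]/[HOCl] = 10^(pH − pKa) = 10^(8.14 − 7.51) = 4.266; fraction as HOCl = 1/(1 + 4.266) = 0.1899.
Free chlorine required for 2.11 ppm HOCl: 2.11 / 0.1899 = 11.11 ppm.
FC to add: 11.11 − 0.3 = 10.81 mg/L as Cl₂.
Cl₂ equivalent: 10.81 mg/L × 127,000 L = 1373 g.
Product at 89.5% available Cl: 1373 / 0.895 = 1534 g.

1.53 kg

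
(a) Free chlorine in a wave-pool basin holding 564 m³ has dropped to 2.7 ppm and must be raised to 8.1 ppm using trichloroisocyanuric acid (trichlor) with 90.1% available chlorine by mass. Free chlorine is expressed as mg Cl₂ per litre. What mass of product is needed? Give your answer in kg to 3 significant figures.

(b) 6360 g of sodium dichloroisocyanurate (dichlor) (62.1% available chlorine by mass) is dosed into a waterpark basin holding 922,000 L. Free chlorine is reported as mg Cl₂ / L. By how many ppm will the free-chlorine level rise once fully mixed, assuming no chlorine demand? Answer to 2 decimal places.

(a) 3.38 kg; (b) 4.28 ppm

(a) Volume: 564 m³ = 564,000 L.
(a) Chlorine deficit: 8.1 − 2.7 = 5.4 ppm = 5.4 mg/L as Cl₂.
(a) Cl₂ equivalent needed: 5.4 mg/L × 564,000 L = 3,046,000 mg = 3046 g.
(a) Product at 90.1% available chlorine: 3046 / 0.901 = 3380 g.

(b) Available chlorine delivered: 6360 g × 0.621 = 3950 g as Cl₂.
(b) Concentration rise: 3950 g / 922,000 L = 4.284 mg/L = 4.28 ppm.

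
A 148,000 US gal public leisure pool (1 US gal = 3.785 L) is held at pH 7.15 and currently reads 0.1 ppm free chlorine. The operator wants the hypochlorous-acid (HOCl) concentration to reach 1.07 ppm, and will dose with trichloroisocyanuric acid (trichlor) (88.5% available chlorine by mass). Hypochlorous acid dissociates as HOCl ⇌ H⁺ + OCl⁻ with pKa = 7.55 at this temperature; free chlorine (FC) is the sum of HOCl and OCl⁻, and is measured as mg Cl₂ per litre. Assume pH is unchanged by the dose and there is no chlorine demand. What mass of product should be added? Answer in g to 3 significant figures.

Volume: 148,000 US gal × 3.785 L/gal = 560,180 L.
[OCl⁻]/[HOCl] = 10^(pH − pKa) = 10^(7.15 − 7.55) = 0.3981; fraction as HOCl = 1/(1 + 0.3981) = 0.7153.
Free chlorine required for 1.07 ppm HOCl: 1.07 / 0.7153 = 1.496 ppm.
FC to add: 1.496 − 0.1 = 1.396 mg/L as Cl₂.
Cl₂ equivalent: 1.396 mg/L × 560,180 L = 782 g.
Product at 88.5% available Cl: 782 / 0.885 = 883.6 g.

884 g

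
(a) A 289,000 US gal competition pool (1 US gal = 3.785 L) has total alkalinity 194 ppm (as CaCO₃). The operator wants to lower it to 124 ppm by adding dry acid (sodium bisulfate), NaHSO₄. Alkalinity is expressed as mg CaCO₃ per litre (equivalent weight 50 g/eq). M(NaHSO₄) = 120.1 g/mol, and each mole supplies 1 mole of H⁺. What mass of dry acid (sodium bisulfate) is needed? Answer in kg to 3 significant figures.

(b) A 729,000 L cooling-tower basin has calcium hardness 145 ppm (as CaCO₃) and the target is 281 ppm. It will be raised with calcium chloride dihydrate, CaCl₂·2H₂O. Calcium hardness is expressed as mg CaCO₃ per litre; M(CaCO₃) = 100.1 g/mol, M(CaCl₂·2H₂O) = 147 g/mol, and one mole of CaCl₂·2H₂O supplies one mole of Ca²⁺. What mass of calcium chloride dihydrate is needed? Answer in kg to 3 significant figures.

(a) 184 kg; (b) 146 kg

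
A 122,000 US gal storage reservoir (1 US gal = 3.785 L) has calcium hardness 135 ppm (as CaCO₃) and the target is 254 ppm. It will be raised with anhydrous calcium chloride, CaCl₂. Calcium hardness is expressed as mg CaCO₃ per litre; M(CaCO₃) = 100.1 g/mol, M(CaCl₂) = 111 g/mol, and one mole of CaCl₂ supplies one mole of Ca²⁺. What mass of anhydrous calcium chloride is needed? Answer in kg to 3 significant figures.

Volume: 122,000 US gal × 3.785 L/gal = 461,770 L.
Hardness to add: (254 − 135) = 119 mg/L as CaCO₃ × 461,770 L = 54,950 g as CaCO₃.
Moles of Ca²⁺ (1 mol Ca²⁺ ≡ 1 mol CaCO₃): 54,950 / 100.1 g/mol = 549 mol.
Mass of CaCl₂: 549 × 111 = 60,930 g.

60.9 kg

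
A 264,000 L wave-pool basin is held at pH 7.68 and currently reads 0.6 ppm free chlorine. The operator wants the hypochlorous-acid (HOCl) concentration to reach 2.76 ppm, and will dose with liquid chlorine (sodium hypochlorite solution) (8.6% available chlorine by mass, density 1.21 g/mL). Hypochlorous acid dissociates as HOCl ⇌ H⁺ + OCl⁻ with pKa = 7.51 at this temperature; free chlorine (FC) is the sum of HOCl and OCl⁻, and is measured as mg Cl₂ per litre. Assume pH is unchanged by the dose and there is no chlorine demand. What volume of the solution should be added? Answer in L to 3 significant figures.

[OCl⁻]/[HOCl] = 10^(pH − pKa) = 10^(7.68 − 7.51) = 1.479; fraction as HOCl = 1/(1 + 1.479) = 0.4034.
Free chlorine required for 2.76 ppm HOCl: 2.76 / 0.4034 = 6.842 ppm.
FC to add: 6.842 − 0.6 = 6.242 mg/L as Cl₂.
Cl₂ equivalent: 6.242 mg/L × 264,000 L = 1648 g.
Product at 8.6% available Cl: 1648 / 0.086 = 19,160 g.
Volume: 19,160 g ÷ 1.21 g/mL = 15,840 mL.

15.8 L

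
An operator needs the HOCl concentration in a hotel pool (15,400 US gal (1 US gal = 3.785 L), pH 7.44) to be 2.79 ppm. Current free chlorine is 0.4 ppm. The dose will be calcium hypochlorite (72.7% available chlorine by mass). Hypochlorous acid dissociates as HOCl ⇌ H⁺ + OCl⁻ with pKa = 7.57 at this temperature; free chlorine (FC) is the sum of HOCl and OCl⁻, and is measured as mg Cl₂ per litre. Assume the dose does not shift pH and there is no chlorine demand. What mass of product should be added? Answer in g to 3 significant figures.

357 g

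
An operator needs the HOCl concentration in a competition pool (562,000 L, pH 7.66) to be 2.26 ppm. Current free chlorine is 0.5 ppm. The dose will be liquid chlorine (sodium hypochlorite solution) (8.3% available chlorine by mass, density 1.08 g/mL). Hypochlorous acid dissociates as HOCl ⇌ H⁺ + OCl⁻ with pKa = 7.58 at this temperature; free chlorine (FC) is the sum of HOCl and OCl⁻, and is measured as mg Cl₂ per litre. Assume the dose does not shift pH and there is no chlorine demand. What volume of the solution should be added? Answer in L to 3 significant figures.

28.1 L

[OCl⁻]/[HOCl] = 10^(pH − pKa) = 10^(7.66 − 7.58) = 1.202; fraction as HOCl = 1/(1 + 1.202) = 0.4541.
Free chlorine required for 2.26 ppm HOCl: 2.26 / 0.4541 = 4.977 ppm.
FC to add: 4.977 − 0.5 = 4.477 mg/L as Cl₂.
Cl₂ equivalent: 4.477 mg/L × 562,000 L = 2516 g.
Product at 8.3% available Cl: 2516 / 0.083 = 30,310 g.
Volume: 30,310 g ÷ 1.08 g/mL = 28,070 mL.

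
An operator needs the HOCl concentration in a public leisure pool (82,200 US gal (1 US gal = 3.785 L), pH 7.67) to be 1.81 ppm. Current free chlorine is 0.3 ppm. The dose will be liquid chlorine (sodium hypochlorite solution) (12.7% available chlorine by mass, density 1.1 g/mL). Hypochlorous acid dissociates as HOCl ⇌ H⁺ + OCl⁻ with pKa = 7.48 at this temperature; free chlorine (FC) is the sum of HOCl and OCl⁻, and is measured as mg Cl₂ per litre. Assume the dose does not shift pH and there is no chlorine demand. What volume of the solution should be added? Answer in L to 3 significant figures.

Volume: 82,200 US gal × 3.785 L/gal = 311,127 L.
[OCl⁻]/[HOCl] = 10^(pH − pKa) = 10^(7.67 − 7.48) = 1.549; fraction as HOCl = 1/(1 + 1.549) = 0.3923.
Free chlorine required for 1.81 ppm HOCl: 1.81 / 0.3923 = 4.613 ppm.
FC to add: 4.613 − 0.3 = 4.313 mg/L as Cl₂.
Cl₂ equivalent: 4.313 mg/L × 311,127 L = 1342 g.
Product at 12.7% available Cl: 1342 / 0.127 = 10,570 g.
Volume: 10,570 g ÷ 1.1 g/mL = 9606 mL.

9.61 L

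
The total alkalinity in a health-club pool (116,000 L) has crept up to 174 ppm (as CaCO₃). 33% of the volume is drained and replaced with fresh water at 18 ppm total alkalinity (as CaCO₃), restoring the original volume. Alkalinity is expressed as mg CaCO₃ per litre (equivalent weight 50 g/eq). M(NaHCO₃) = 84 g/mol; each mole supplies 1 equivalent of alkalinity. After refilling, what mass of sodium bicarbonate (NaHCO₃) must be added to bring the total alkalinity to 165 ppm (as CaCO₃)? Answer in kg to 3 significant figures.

8.28 kg

After draining 33% and refilling: 174 × 0.67 + 18 × 0.33 = 122.52 ppm.
Deficit to target: 165 − 122.52 = 42.48 mg/L.
As CaCO₃: 42.48 mg/L × 116,000 L = 4928 g; ÷ 50 g/eq ÷ 1 = 98.55 mol NaHCO₃.
Mass: 98.55 × 84 = 8279 g.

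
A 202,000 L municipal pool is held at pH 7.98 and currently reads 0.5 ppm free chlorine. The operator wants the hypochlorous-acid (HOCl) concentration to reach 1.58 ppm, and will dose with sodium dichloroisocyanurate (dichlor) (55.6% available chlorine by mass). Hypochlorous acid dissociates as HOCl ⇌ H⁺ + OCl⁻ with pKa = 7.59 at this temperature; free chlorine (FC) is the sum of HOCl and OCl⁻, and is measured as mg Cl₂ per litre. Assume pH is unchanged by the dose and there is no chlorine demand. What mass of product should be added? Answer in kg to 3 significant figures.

1.80 kg

[OCl⁻]/[HOCl] = 10^(pH − pKa) = 10^(7.98 − 7.59) = 2.455; fraction as HOCl = 1/(1 + 2.455) = 0.2895.
Free chlorine required for 1.58 ppm HOCl: 1.58 / 0.2895 = 5.458 ppm.
FC to add: 5.458 − 0.5 = 4.958 mg/L as Cl₂.
Cl₂ equivalent: 4.958 mg/L × 202,000 L = 1002 g.
Product at 55.6% available Cl: 1002 / 0.556 = 1801 g.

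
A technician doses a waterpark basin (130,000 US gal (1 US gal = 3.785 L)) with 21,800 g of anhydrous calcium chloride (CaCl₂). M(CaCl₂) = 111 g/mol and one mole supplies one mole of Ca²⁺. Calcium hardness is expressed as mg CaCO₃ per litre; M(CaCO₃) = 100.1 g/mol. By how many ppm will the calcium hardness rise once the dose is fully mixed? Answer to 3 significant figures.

Volume: 130,000 US gal × 3.785 L/gal = 492,050 L.
Moles of Ca²⁺: 21,800 g ÷ 111 g/mol = 196.4 mol.
As CaCO₃: 196.4 mol × 100.1 g/mol = 19,660 g.
Rise: 19,660 g / 492,050 L × 1000 = 39.95 mg/L.

40.0 ppm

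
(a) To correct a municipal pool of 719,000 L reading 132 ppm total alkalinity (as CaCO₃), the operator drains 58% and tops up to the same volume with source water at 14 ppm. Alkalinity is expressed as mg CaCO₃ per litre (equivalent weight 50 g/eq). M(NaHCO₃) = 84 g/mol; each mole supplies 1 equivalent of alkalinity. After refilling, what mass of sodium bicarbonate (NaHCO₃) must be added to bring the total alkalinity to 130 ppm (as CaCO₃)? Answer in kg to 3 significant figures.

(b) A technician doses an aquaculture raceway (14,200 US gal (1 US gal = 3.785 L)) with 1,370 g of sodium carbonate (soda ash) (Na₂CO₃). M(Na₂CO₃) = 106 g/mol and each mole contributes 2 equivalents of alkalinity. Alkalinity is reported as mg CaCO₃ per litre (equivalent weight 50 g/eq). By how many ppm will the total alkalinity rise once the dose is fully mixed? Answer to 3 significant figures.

(a) 80.3 kg; (b) 24.0 ppm

(a) After draining 58% and refilling: 132 × 0.42 + 14 × 0.58 = 63.56 ppm.
(a) Deficit to target: 130 − 63.56 = 66.44 mg/L.
(a) As CaCO₃: 66.44 mg/L × 719,000 L = 47,770 g; ÷ 50 g/eq ÷ 1 = 955.4 mol NaHCO₃.
(a) Mass: 955.4 × 84 = 80,250 g.

(b) Volume: 14,200 US gal × 3.785 L/gal = 53,747 L.
(b) Moles of Na₂CO₃: 1,370 g ÷ 106 g/mol = 12.92 mol → 25.85 eq of alkalinity.
(b) As CaCO₃: 25.85 eq × 50 g/eq = 1292 g.
(b) Rise: 1292 g / 53,747 L × 1000 = 24.05 mg/L.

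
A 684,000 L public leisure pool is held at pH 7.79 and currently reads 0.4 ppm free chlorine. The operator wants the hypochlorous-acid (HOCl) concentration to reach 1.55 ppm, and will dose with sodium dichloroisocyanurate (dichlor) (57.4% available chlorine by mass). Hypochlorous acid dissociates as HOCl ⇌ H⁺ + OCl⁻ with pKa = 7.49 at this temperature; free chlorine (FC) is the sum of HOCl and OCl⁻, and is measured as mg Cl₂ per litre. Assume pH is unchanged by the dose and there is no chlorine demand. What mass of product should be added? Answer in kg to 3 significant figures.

5.06 kg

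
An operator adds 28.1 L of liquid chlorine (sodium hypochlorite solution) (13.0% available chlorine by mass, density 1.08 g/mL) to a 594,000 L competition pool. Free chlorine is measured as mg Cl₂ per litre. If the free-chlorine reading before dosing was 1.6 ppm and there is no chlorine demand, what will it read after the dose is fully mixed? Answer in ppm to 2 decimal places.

Mass of solution: 28.1 L × 1000 mL/L × 1.08 g/mL = 30,350 g.
Available chlorine delivered: 30,350 g × 0.13 = 3945 g as Cl₂.
Concentration rise: 3945 g / 594,000 L = 6.642 mg/L = 6.64 ppm.
Final FC: 1.6 + 6.64 = 8.24 ppm.

8.24 ppm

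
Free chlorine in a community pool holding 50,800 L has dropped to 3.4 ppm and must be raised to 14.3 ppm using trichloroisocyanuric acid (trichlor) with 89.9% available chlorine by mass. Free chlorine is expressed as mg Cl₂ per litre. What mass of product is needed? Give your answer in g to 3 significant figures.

616 g

Chlorine deficit: 14.3 − 3.4 = 10.9 ppm = 10.9 mg/L as Cl₂.
Cl₂ equivalent needed: 10.9 mg/L × 50,800 L = 553,700 mg = 553.7 g.
Product at 89.9% available chlorine: 553.7 / 0.899 = 615.9 g.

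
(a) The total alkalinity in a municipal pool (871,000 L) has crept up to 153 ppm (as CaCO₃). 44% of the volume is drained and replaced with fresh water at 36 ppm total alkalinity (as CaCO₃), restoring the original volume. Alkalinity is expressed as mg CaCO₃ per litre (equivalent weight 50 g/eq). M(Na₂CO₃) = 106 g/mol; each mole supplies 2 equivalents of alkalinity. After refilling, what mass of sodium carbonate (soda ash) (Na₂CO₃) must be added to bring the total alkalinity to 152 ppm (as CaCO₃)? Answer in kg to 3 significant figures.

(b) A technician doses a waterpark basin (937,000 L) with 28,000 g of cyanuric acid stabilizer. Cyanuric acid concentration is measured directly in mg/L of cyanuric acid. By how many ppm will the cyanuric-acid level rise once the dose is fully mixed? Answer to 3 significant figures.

(a) 46.6 kg; (b) 29.9 ppm

(a) After draining 44% and refilling: 153 × 0.56 + 36 × 0.44 = 101.52 ppm.
(a) Deficit to target: 152 − 101.52 = 50.48 mg/L.
(a) As CaCO₃: 50.48 mg/L × 871,000 L = 43,970 g; ÷ 50 g/eq ÷ 2 = 439.7 mol Na₂CO₃.
(a) Mass: 439.7 × 106 = 46,610 g.

(b) Rise: 28,000 g / 937,000 L × 1000 = 29.88 mg/L.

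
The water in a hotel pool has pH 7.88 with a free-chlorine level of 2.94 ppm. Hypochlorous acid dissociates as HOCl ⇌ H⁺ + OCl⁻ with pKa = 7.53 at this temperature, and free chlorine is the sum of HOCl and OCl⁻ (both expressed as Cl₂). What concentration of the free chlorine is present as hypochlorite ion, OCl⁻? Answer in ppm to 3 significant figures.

[OCl⁻]/[HOCl] = 10^(pH − pKa) = 10^(7.88 − 7.53) = 10^0.35 = 2.239.
Fraction as HOCl = 1 / (1 + 2.239) = 0.3088.
OCl⁻ = (1 − 0.3088) × 2.94 ppm = 2.032 ppm.

2.03 ppm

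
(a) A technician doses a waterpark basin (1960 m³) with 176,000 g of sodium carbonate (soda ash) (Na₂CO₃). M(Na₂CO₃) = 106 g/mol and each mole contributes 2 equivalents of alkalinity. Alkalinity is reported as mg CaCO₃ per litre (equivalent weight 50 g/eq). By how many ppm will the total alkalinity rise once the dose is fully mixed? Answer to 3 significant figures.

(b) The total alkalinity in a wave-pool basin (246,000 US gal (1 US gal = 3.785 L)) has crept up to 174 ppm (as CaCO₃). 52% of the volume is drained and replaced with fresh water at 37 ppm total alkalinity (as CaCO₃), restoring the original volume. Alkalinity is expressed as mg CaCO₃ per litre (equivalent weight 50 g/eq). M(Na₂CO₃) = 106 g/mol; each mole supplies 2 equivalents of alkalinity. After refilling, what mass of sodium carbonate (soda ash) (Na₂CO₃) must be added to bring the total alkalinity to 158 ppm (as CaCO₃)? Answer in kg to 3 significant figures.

(a) 84.7 ppm; (b) 54.5 kg

(a) Volume: 1960 m³ = 1,960,000 L.
(a) Moles of Na₂CO₃: 176,000 g ÷ 106 g/mol = 1660 mol → 3321 eq of alkalinity.
(a) As CaCO₃: 3321 eq × 50 g/eq = 166,000 g.
(a) Rise: 166,000 g / 1,960,000 L × 1000 = 84.71 mg/L.

(b) Volume: 246,000 US gal × 3.785 L/gal = 931,110 L.
(b) After draining 52% and refilling: 174 × 0.48 + 37 × 0.52 = 102.76 ppm.
(b) Deficit to target: 158 − 102.76 = 55.24 mg/L.
(b) As CaCO₃: 55.24 mg/L × 931,110 L = 51,430 g; ÷ 50 g/eq ÷ 2 = 514.3 mol Na₂CO₃.
(b) Mass: 514.3 × 106 = 54,520 g.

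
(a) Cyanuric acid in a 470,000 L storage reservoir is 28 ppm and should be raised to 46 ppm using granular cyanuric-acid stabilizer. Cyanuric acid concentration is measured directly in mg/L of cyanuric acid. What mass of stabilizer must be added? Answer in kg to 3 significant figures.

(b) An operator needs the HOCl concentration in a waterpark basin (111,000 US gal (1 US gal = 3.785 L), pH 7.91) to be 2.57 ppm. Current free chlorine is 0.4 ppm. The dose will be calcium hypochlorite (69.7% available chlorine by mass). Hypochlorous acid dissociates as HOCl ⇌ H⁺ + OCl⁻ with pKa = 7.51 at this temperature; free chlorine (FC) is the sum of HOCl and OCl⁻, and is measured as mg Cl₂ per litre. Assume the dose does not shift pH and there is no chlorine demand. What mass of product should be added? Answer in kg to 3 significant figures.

(a) 8.46 kg; (b) 5.20 kg

(a) CYA to add: (46 − 28) = 18 mg/L × 470,000 L = 8460 g cyanuric acid.

(b) Volume: 111,000 US gal × 3.785 L/gal = 420,135 L.
(b) [OCl⁻]/[HOCl] = 10^(pH − pKa) = 10^(7.91 − 7.51) = 2.512; fraction as HOCl = 1/(1 + 2.512) = 0.2847.
(b) Free chlorine required for 2.57 ppm HOCl: 2.57 / 0.2847 = 9.026 ppm.
(b) FC to add: 9.026 − 0.4 = 8.626 mg/L as Cl₂.
(b) Cl₂ equivalent: 8.626 mg/L × 420,135 L = 3624 g.
(b) Product at 69.7% available Cl: 3624 / 0.697 = 5199 g.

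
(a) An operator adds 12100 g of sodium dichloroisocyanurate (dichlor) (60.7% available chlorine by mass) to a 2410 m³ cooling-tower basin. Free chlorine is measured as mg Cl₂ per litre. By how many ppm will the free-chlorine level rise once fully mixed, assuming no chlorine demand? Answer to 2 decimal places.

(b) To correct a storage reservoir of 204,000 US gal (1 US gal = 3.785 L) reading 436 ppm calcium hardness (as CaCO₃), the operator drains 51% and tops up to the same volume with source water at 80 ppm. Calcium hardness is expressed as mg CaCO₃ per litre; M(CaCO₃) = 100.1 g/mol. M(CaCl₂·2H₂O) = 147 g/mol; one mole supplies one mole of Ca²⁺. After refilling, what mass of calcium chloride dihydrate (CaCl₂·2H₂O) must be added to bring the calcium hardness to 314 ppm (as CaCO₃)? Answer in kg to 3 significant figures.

(a) 3.05 ppm; (b) 67.5 kg

(a) Volume: 2410 m³ = 2,410,000 L.
(a) Available chlorine delivered: 12,100 g × 0.607 = 7345 g as Cl₂.
(a) Concentration rise: 7345 g / 2,410,000 L = 3.048 mg/L = 3.05 ppm.

(b) Volume: 204,000 US gal × 3.785 L/gal = 772,140 L.
(b) After draining 51% and refilling: 436 × 0.49 + 80 × 0.51 = 254.44 ppm.
(b) Deficit to target: 314 − 254.44 = 59.56 mg/L.
(b) As CaCO₃: 59.56 mg/L × 772,140 L = 45,990 g; ÷ 100.1 = 459.4 mol Ca²⁺.
(b) Mass: 459.4 × 147 = 67,540 g.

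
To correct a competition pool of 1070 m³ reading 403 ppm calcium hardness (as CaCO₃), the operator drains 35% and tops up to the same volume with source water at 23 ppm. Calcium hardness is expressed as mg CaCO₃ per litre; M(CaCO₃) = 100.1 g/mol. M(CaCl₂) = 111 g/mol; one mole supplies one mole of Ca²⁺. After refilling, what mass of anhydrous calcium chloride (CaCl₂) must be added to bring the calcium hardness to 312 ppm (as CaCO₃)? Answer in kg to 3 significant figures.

Volume: 1070 m³ = 1,070,000 L.
After draining 35% and refilling: 403 × 0.65 + 23 × 0.35 = 270 ppm.
Deficit to target: 312 − 270 = 42 mg/L.
As CaCO₃: 42 mg/L × 1,070,000 L = 44,940 g; ÷ 100.1 = 449 mol Ca²⁺.
Mass: 449 × 111 = 49,830 g.

49.8 kg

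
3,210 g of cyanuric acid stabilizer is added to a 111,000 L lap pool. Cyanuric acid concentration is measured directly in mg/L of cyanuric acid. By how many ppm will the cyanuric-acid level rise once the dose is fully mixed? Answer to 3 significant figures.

Rise: 3,210 g / 111,000 L × 1000 = 28.92 mg/L.

28.9 ppm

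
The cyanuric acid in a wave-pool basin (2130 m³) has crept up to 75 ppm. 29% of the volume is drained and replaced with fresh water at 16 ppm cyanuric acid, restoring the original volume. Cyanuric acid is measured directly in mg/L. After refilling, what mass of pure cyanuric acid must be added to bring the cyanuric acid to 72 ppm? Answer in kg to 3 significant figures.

30.1 kg

Volume: 2130 m³ = 2,130,000 L.
After draining 29% and refilling: 75 × 0.71 + 16 × 0.29 = 57.89 ppm.
Deficit to target: 72 − 57.89 = 14.11 mg/L.
Mass: 14.11 mg/L × 2,130,000 L = 30,050 g cyanuric acid.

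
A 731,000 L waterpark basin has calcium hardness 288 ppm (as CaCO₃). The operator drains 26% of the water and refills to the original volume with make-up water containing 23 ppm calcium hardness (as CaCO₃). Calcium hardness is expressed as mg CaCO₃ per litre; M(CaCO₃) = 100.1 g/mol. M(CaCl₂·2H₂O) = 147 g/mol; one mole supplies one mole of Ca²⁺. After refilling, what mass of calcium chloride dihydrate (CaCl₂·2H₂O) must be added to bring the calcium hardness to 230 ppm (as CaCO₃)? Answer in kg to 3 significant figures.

11.7 kg

After draining 26% and refilling: 288 × 0.74 + 23 × 0.26 = 219.1 ppm.
Deficit to target: 230 − 219.1 = 10.9 mg/L.
As CaCO₃: 10.9 mg/L × 731,000 L = 7968 g; ÷ 100.1 = 79.6 mol Ca²⁺.
Mass: 79.6 × 147 = 11,700 g.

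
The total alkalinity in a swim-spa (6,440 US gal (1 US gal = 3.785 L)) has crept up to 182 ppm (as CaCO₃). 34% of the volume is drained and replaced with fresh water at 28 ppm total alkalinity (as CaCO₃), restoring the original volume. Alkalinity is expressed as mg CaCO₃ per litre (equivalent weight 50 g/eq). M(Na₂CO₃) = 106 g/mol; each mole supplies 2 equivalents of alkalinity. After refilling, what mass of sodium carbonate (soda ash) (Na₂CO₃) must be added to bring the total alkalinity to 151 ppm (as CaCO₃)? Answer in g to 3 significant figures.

552 g

Volume: 6,440 US gal × 3.785 L/gal = 24,375 L.
After draining 34% and refilling: 182 × 0.66 + 28 × 0.34 = 129.64 ppm.
Deficit to target: 151 − 129.64 = 21.36 mg/L.
As CaCO₃: 21.36 mg/L × 24,375 L = 520.7 g; ÷ 50 g/eq ÷ 2 = 5.207 mol Na₂CO₃.
Mass: 5.207 × 106 = 551.9 g.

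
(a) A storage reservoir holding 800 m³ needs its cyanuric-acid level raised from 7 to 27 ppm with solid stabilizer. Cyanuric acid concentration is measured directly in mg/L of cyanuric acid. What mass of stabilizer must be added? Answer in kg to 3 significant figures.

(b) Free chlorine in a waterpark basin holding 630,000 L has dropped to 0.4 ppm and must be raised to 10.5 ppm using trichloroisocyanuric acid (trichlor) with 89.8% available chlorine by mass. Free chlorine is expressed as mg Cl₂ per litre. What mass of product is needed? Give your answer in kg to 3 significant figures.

(a) 16.0 kg; (b) 7.09 kg

(a) Volume: 800 m³ = 800,000 L.
(a) CYA to add: (27 − 7) = 20 mg/L × 800,000 L = 16,000 g cyanuric acid.

(b) Chlorine deficit: 10.5 − 0.4 = 10.1 ppm = 10.1 mg/L as Cl₂.
(b) Cl₂ equivalent needed: 10.1 mg/L × 630,000 L = 6,363,000 mg = 6363 g.
(b) Product at 89.8% available chlorine: 6363 / 0.898 = 7086 g.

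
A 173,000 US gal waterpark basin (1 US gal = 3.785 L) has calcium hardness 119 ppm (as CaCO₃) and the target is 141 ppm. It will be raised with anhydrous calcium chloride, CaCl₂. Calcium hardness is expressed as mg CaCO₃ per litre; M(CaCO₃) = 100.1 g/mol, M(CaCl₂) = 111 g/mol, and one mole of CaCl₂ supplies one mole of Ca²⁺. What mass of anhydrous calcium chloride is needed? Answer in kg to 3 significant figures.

16.0 kg

Volume: 173,000 US gal × 3.785 L/gal = 654,805 L.
Hardness to add: (141 − 119) = 22 mg/L as CaCO₃ × 654,805 L = 14,410 g as CaCO₃.
Moles of Ca²⁺ (1 mol Ca²⁺ ≡ 1 mol CaCO₃): 14,410 / 100.1 g/mol = 143.9 mol.
Mass of CaCl₂: 143.9 × 111 = 15,970 g.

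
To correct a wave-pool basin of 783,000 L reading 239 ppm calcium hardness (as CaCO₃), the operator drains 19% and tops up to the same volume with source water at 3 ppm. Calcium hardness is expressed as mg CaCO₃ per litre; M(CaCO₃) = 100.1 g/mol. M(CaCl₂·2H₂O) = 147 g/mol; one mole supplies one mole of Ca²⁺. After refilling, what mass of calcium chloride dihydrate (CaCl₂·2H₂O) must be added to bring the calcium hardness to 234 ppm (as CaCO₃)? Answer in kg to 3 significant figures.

After draining 19% and refilling: 239 × 0.81 + 3 × 0.19 = 194.16 ppm.
Deficit to target: 234 − 194.16 = 39.84 mg/L.
As CaCO₃: 39.84 mg/L × 783,000 L = 31,190 g; ÷ 100.1 = 311.6 mol Ca²⁺.
Mass: 311.6 × 147 = 45,810 g.

45.8 kg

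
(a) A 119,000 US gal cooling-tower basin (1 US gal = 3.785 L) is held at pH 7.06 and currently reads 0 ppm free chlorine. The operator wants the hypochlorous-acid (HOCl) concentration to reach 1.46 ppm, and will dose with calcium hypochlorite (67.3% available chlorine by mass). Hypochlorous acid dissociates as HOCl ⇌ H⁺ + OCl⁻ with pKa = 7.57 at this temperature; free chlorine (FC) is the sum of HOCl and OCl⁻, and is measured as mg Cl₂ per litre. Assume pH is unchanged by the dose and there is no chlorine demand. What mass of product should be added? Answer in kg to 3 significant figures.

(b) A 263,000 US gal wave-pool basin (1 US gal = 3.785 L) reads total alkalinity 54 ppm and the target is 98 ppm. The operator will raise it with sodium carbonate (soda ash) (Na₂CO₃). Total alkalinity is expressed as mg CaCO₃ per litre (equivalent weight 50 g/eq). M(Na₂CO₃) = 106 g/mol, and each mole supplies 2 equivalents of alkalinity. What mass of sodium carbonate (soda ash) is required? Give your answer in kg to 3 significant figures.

(a) 1.28 kg; (b) 46.4 kg

(a) Volume: 119,000 US gal × 3.785 L/gal = 450,415 L.
(a) [OCl⁻]/[HOCl] = 10^(pH − pKa) = 10^(7.06 − 7.57) = 0.309; fraction as HOCl = 1/(1 + 0.309) = 0.7639.
(a) Free chlorine required for 1.46 ppm HOCl: 1.46 / 0.7639 = 1.911 ppm.
(a) FC to add: 1.911 − 0 = 1.911 mg/L as Cl₂.
(a) Cl₂ equivalent: 1.911 mg/L × 450,415 L = 860.8 g.
(a) Product at 67.3% available Cl: 860.8 / 0.673 = 1279 g.

(b) Volume: 263,000 US gal × 3.785 L/gal = 995,455 L.
(b) Alkalinity to add: (98 − 54) = 44 mg/L as CaCO₃ × 995,455 L = 43,800 g as CaCO₃.
(b) Equivalents: 43,800 g ÷ 50 g/eq = 876 eq.
(b) Each mole of Na₂CO₃ supplies 2 eq, so 876 / 2 = 438 mol.
(b) Mass: 438 mol × 106 g/mol = 46,430 g.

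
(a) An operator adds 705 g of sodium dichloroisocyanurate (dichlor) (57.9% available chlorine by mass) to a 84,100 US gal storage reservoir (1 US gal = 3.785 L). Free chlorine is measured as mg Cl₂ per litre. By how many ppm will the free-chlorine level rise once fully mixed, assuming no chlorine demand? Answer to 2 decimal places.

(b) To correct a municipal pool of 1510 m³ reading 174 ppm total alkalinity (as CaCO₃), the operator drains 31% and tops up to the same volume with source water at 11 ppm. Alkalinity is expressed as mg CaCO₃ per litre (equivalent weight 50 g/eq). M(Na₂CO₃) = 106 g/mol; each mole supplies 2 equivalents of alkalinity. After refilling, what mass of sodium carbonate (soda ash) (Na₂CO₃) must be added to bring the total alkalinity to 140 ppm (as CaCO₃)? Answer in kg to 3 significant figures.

(a) Volume: 84,100 US gal × 3.785 L/gal = 318,318 L.
(a) Available chlorine delivered: 705 g × 0.579 = 408.2 g as Cl₂.
(a) Concentration rise: 408.2 g / 318,318 L = 1.282 mg/L = 1.28 ppm.

(b) Volume: 1510 m³ = 1,510,000 L.
(b) After draining 31% and refilling: 174 × 0.69 + 11 × 0.31 = 123.47 ppm.
(b) Deficit to target: 140 − 123.47 = 16.53 mg/L.
(b) As CaCO₃: 16.53 mg/L × 1,510,000 L = 24,960 g; ÷ 50 g/eq ÷ 2 = 249.6 mol Na₂CO₃.
(b) Mass: 249.6 × 106 = 26,460 g.

(a) 1.28 ppm; (b) 26.5 kg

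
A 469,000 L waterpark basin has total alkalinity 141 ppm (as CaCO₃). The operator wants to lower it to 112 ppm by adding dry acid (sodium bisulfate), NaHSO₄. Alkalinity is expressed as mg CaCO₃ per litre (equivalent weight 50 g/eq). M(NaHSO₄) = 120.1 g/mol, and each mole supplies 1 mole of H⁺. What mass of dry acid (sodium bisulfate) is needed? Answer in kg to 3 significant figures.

Alkalinity to neutralize: (141 − 112) = 29 mg/L as CaCO₃ × 469,000 L = 13,600 g as CaCO₃.
Equivalents of H⁺ required: 13,600 ÷ 50 g/eq = 272 eq = 272 mol NaHSO₄.
Mass of NaHSO₄: 272 × 120.1 = 32,670 g.

32.7 kg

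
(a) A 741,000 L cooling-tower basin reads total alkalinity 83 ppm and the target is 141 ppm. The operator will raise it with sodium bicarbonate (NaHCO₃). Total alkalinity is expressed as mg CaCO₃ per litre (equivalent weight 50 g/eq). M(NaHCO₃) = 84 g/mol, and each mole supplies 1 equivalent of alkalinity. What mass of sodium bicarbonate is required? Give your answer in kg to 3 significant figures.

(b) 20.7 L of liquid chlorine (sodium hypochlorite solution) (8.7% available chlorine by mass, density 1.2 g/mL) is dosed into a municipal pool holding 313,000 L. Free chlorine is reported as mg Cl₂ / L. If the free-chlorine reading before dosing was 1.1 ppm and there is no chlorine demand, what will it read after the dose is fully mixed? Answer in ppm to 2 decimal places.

(a) Alkalinity to add: (141 − 83) = 58 mg/L as CaCO₃ × 741,000 L = 42,980 g as CaCO₃.
(a) Equivalents: 42,980 g ÷ 50 g/eq = 859.6 eq.
(a) NaHCO₃ supplies 1 eq per mole → 859.6 mol.
(a) Mass: 859.6 mol × 84 g/mol = 72,200 g.

(b) Mass of solution: 20.7 L × 1000 mL/L × 1.2 g/mL = 24,840 g.
(b) Available chlorine delivered: 24,840 g × 0.087 = 2161 g as Cl₂.
(b) Concentration rise: 2161 g / 313,000 L = 6.904 mg/L = 6.90 ppm.
(b) Final FC: 1.1 + 6.90 = 8.00 ppm.

(a) 72.2 kg; (b) 8.00 ppm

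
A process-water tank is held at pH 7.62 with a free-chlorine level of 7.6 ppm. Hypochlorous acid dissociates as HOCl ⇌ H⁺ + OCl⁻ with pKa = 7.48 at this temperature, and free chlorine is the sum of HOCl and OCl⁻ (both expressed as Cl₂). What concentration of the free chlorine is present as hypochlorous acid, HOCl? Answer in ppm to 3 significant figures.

3.19 ppm

[OCl⁻]/[HOCl] = 10^(pH − pKa) = 10^(7.62 − 7.48) = 10^0.14 = 1.38.
Fraction as HOCl = 1 / (1 + 1.38) = 0.4201.
HOCl = 0.4201 × 7.6 ppm = 3.193 ppm.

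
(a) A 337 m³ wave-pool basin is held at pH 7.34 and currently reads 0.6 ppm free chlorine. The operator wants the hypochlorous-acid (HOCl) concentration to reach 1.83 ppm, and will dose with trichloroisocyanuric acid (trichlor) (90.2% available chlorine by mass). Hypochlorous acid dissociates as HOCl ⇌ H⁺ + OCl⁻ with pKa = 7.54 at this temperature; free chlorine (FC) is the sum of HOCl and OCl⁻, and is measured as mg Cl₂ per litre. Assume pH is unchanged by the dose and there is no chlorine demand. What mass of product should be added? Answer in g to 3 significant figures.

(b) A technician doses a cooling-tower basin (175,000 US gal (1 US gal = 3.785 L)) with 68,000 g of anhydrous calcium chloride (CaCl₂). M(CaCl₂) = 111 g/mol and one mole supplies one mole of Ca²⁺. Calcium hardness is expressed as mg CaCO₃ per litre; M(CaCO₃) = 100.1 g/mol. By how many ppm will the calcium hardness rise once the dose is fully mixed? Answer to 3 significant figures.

(a) 891 g; (b) 92.6 ppm

(a) Volume: 337 m³ = 337,000 L.
(a) [OCl⁻]/[HOCl] = 10^(pH − pKa) = 10^(7.34 − 7.54) = 0.631; fraction as HOCl = 1/(1 + 0.631) = 0.6131.
(a) Free chlorine required for 1.83 ppm HOCl: 1.83 / 0.6131 = 2.985 ppm.
(a) FC to add: 2.985 − 0.6 = 2.385 mg/L as Cl₂.
(a) Cl₂ equivalent: 2.385 mg/L × 337,000 L = 803.6 g.
(a) Product at 90.2% available Cl: 803.6 / 0.902 = 890.9 g.

(b) Volume: 175,000 US gal × 3.785 L/gal = 662,375 L.
(b) Moles of Ca²⁺: 68,000 g ÷ 111 g/mol = 612.6 mol.
(b) As CaCO₃: 612.6 mol × 100.1 g/mol = 61,320 g.
(b) Rise: 61,320 g / 662,375 L × 1000 = 92.58 mg/L.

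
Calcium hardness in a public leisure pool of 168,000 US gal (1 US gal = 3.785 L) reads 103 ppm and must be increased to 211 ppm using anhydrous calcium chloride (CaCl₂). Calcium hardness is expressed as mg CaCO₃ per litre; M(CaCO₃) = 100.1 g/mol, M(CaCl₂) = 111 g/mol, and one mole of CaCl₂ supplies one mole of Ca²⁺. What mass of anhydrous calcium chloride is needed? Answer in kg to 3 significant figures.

76.2 kg

Volume: 168,000 US gal × 3.785 L/gal = 635,880 L.
Hardness to add: (211 − 103) = 108 mg/L as CaCO₃ × 635,880 L = 68,680 g as CaCO₃.
Moles of Ca²⁺ (1 mol Ca²⁺ ≡ 1 mol CaCO₃): 68,680 / 100.1 g/mol = 686.1 mol.
Mass of CaCl₂: 686.1 × 111 = 76,150 g.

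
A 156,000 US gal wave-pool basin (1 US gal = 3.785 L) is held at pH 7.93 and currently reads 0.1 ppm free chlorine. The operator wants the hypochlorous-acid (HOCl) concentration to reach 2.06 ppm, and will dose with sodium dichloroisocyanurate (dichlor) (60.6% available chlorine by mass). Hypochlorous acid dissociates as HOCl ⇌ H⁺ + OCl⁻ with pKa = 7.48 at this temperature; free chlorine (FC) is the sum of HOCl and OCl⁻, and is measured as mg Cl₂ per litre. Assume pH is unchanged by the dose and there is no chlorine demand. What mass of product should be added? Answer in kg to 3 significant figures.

7.57 kg

Volume: 156,000 US gal × 3.785 L/gal = 590,460 L.
[OCl⁻]/[HOCl] = 10^(pH − pKa) = 10^(7.93 − 7.48) = 2.818; fraction as HOCl = 1/(1 + 2.818) = 0.2619.
Free chlorine required for 2.06 ppm HOCl: 2.06 / 0.2619 = 7.866 ppm.
FC to add: 7.866 − 0.1 = 7.766 mg/L as Cl₂.
Cl₂ equivalent: 7.766 mg/L × 590,460 L = 4585 g.
Product at 60.6% available Cl: 4585 / 0.606 = 7567 g.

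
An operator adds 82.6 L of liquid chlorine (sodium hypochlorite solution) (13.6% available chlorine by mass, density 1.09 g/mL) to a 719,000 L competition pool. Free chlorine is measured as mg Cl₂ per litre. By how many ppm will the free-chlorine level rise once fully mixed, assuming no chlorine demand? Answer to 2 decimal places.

17.03 ppm

Mass of solution: 82.6 L × 1000 mL/L × 1.09 g/mL = 90,030 g.
Available chlorine delivered: 90,030 g × 0.136 = 12,240 g as Cl₂.
Concentration rise: 12,240 g / 719,000 L = 17.03 mg/L = 17.03 ppm.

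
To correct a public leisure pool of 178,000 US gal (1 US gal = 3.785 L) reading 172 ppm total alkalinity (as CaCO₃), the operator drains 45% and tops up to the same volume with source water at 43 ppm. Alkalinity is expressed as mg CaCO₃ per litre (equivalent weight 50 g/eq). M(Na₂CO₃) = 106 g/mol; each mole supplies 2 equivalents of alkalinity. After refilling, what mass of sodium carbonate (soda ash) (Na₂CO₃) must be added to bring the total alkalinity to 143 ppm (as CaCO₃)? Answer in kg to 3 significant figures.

Volume: 178,000 US gal × 3.785 L/gal = 673,730 L.
After draining 45% and refilling: 172 × 0.55 + 43 × 0.45 = 113.95 ppm.
Deficit to target: 143 − 113.95 = 29.05 mg/L.
As CaCO₃: 29.05 mg/L × 673,730 L = 19,570 g; ÷ 50 g/eq ÷ 2 = 195.7 mol Na₂CO₃.
Mass: 195.7 × 106 = 20,750 g.

20.7 kg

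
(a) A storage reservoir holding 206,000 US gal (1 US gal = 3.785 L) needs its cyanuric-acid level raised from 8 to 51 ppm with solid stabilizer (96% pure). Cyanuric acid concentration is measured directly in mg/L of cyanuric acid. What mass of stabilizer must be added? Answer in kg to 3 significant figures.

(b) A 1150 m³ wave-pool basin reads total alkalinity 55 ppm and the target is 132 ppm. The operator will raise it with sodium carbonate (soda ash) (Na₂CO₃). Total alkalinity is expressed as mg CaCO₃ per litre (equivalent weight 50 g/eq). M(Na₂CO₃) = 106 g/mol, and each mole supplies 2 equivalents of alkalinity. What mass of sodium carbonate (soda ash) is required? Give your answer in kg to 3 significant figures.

(a) 34.9 kg; (b) 93.9 kg

(a) Volume: 206,000 US gal × 3.785 L/gal = 779,710 L.
(a) CYA to add: (51 − 8) = 43 mg/L × 779,710 L = 33,530 g cyanuric acid.
(a) At 96% purity: 33,530 / 0.96 = 34,920 g product.

(b) Volume: 1150 m³ = 1,150,000 L.
(b) Alkalinity to add: (132 − 55) = 77 mg/L as CaCO₃ × 1,150,000 L = 88,550 g as CaCO₃.
(b) Equivalents: 88,550 g ÷ 50 g/eq = 1771 eq.
(b) Each mole of Na₂CO₃ supplies 2 eq, so 1771 / 2 = 885.5 mol.
(b) Mass: 885.5 mol × 106 g/mol = 93,860 g.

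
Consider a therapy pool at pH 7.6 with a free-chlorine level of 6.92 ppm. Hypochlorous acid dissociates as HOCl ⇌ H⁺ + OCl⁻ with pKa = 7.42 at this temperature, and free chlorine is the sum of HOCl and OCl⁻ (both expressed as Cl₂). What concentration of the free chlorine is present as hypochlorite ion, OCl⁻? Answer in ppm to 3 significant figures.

4.17 ppm

[OCl⁻]/[HOCl] = 10^(pH − pKa) = 10^(7.6 − 7.42) = 10^0.18 = 1.514.
Fraction as HOCl = 1 / (1 + 1.514) = 0.3978.
OCl⁻ = (1 − 0.3978) × 6.92 ppm = 4.167 ppm.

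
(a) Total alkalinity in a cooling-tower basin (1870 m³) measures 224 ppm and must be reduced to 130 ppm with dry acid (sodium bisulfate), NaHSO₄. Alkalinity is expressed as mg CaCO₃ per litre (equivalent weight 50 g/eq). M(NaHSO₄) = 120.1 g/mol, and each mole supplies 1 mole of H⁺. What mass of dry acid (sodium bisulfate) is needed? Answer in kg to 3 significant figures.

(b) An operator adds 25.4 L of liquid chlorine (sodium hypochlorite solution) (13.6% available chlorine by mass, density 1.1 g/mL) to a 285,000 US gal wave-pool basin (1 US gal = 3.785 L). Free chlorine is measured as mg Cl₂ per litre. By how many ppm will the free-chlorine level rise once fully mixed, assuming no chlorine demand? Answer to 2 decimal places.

(a) Volume: 1870 m³ = 1,870,000 L.
(a) Alkalinity to neutralize: (224 − 130) = 94 mg/L as CaCO₃ × 1,870,000 L = 175,800 g as CaCO₃.
(a) Equivalents of H⁺ required: 175,800 ÷ 50 g/eq = 3516 eq = 3516 mol NaHSO₄.
(a) Mass of NaHSO₄: 3516 × 120.1 = 422,200 g.

(b) Volume: 285,000 US gal × 3.785 L/gal = 1,078,725 L.
(b) Mass of solution: 25.4 L × 1000 mL/L × 1.1 g/mL = 27,940 g.
(b) Available chlorine delivered: 27,940 g × 0.136 = 3800 g as Cl₂.
(b) Concentration rise: 3800 g / 1,078,725 L = 3.523 mg/L = 3.52 ppm.

(a) 422 kg; (b) 3.52 ppm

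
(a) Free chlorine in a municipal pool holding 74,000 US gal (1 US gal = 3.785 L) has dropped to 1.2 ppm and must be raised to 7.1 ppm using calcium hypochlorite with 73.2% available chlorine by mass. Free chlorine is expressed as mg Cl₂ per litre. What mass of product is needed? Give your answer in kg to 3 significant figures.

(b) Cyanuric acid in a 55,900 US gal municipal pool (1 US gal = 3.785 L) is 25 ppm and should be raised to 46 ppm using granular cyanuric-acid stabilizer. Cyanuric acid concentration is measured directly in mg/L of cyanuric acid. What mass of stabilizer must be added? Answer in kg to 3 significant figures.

(a) Volume: 74,000 US gal × 3.785 L/gal = 280,090 L.
(a) Chlorine deficit: 7.1 − 1.2 = 5.9 ppm = 5.9 mg/L as Cl₂.
(a) Cl₂ equivalent needed: 5.9 mg/L × 280,090 L = 1,653,000 mg = 1653 g.
(a) Product at 73.2% available chlorine: 1653 / 0.732 = 2258 g.

(b) Volume: 55,900 US gal × 3.785 L/gal = 211,582 L.
(b) CYA to add: (46 − 25) = 21 mg/L × 211,582 L = 4443 g cyanuric acid.

(a) 2.26 kg; (b) 4.44 kg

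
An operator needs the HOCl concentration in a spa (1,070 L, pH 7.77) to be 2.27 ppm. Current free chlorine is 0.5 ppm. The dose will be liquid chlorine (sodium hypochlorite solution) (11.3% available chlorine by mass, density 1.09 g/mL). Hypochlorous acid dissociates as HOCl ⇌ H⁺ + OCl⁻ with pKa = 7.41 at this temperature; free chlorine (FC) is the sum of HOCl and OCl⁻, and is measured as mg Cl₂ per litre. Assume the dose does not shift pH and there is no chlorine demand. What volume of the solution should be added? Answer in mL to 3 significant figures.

60.6 mL

[OCl⁻]/[HOCl] = 10^(pH − pKa) = 10^(7.77 − 7.41) = 2.291; fraction as HOCl = 1/(1 + 2.291) = 0.3039.
Free chlorine required for 2.27 ppm HOCl: 2.27 / 0.3039 = 7.47 ppm.
FC to add: 7.47 − 0.5 = 6.97 mg/L as Cl₂.
Cl₂ equivalent: 6.97 mg/L × 1,070 L = 7.458 g.
Product at 11.3% available Cl: 7.458 / 0.113 = 66 g.
Volume: 66 g ÷ 1.09 g/mL = 60.55 mL.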